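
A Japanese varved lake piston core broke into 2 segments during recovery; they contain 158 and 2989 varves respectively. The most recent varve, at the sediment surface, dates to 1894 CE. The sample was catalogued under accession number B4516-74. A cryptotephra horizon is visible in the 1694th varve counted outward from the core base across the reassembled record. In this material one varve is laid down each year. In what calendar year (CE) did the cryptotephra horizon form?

Total varves = 158 + 2989 = 3147.
The cryptotephra horizon sits at varve 1694 from the core base, so 3147 − 1694 = 1453 varves formed after it.
1894 − 1453 = 441 CE.

441 CE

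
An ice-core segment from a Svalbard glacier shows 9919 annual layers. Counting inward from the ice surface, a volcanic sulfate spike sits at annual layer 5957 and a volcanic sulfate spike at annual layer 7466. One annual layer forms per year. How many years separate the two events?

1509 years

7466 − 5957 = 1509 annual layers lie between the two events.
That is 1509 years at one annual layer per year.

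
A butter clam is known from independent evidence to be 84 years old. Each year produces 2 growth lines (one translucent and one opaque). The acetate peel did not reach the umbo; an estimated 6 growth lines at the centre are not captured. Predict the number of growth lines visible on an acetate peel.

162 growth lines

With 2 growth lines per year, 84 years would produce 84 × 2 = 168 growth lines.
Subtracting the 6 growth lines not captured gives 168 − 6 = 162 growth lines in the record.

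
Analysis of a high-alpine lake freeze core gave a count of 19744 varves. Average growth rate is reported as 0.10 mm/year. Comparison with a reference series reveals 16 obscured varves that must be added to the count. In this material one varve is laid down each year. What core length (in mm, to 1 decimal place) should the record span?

1976.0 mm

After corrections the count is 19744 + 16 = 19760 varves.
19760 years at 0.10 mm/year gives 0.10 × 19760 = 1976.0 mm.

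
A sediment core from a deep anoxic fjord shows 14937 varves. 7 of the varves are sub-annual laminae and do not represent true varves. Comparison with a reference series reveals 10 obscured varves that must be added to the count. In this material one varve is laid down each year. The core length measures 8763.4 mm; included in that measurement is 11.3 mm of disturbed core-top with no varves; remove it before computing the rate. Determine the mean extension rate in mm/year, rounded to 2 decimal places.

Adjusted count: 14937 − 7 + 10 = 14940 varves.
Net length = 8763.4 − 11.3 = 8752.1 mm.
Mean rate = 8752.1 mm / 14940 years ≈ 0.59 mm/year.

0.59 mm/year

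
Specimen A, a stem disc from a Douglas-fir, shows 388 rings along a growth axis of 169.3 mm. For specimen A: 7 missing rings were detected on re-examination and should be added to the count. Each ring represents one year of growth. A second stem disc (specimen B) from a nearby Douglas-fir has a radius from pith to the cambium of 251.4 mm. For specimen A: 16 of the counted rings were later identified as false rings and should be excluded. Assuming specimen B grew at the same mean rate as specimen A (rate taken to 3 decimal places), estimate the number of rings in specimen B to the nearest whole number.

Specimen A: true ring count = 388 − 16 + 7 = 379.
A: 169.3 mm over 379 years gives 169.3 / 379 ≈ 0.447 mm/year.
For B, 251.4 / 0.447 = 562.42 years ≈ 562 rings.

562 rings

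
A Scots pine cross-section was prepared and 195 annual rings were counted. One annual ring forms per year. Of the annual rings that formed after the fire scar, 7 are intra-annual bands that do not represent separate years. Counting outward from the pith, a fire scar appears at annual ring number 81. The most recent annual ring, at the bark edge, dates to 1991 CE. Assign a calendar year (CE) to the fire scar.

The fire scar sits at annual ring 81 from the pith, so 195 − 81 = 114 annual rings formed after it.
Excluding 7 false annual rings: 114 − 7 = 107.
The annual ring at the bark edge is 1991 CE, so the fire scar dates to 1991 − 107 = 1884 CE.

1884 CE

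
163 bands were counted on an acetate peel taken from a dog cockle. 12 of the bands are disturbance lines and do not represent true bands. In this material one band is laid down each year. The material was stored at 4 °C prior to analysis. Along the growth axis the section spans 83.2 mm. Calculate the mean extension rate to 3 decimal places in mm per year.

True band count = 163 − 12 = 151.
Mean rate = 83.2 mm / 151 years ≈ 0.551 mm per year.

0.551 mm per year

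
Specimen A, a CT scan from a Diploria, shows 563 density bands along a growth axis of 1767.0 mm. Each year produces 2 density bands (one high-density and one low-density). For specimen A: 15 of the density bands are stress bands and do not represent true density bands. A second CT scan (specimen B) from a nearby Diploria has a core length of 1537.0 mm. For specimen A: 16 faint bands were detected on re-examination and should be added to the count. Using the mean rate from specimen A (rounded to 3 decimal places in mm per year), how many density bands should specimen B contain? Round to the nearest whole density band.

491 density bands

Specimen A: correcting the raw count gives 563 − 15 + 16 = 564 true density bands.
Specimen A: with 2 density bands per year, 564 / 2 = 282 years.
A: 1767.0 mm over 282 years gives 1767.0 / 282 ≈ 6.266 mm per year.
For B, 1537.0 / 6.266 = 245.29 years; at 2 density bands per year that is 245.29 × 2 ≈ 491 density bands.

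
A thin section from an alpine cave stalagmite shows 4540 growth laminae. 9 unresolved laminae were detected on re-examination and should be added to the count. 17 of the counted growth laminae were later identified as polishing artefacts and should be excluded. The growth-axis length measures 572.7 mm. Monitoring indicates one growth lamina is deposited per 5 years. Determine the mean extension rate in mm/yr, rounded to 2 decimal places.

After corrections the count is 4540 − 17 + 9 = 4532 growth laminae.
At 5 years per growth lamina, 4532 × 5 = 22660 years.
572.7 mm over 22660 years gives 572.7 / 22660 ≈ 0.03 mm/yr.

0.03 mm/yr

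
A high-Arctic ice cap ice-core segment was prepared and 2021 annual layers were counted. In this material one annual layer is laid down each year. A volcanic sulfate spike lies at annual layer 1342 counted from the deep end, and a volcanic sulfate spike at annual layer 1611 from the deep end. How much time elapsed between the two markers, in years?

269 yr

1611 − 1342 = 269 annual layers lie between the two events.
At one annual layer per year, 269 years elapsed between them.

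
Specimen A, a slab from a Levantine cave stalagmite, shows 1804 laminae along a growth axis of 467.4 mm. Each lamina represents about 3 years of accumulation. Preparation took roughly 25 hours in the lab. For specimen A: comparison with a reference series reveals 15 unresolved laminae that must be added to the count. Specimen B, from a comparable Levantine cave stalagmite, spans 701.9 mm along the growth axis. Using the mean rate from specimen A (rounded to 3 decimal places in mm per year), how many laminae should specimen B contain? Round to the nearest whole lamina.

Specimen A: after corrections the count is 1804 + 15 = 1819 laminae.
Specimen A: multiplying by 3 years per lamina: 1819 × 3 = 5457 years.
A: Extension rate ≈ 467.4 / 5457 = 0.086 mm/year.
Specimen B: 701.9 mm / 0.086 mm per year = 8161.63 years; at 3 years per lamina that is 8161.63 / 3 ≈ 2721 laminae.

2721 laminae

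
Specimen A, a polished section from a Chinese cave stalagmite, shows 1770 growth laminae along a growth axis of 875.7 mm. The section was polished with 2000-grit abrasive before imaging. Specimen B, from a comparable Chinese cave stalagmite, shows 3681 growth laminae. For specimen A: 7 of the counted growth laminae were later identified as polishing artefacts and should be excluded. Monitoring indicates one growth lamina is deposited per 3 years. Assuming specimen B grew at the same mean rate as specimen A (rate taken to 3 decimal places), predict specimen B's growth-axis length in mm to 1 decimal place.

Specimen A: after corrections the count is 1770 − 7 = 1763 growth laminae.
Specimen A: multiplying by 3 years per growth lamina: 1763 × 3 = 5289 years.
A: Mean rate = 875.7 mm / 5289 years ≈ 0.166 mm/year.
Specimen B: multiplying by 3 years per growth lamina: 3681 × 3 = 11043 years. Length of B = 0.166 × 11043 = 1833.1 mm.

1833.1 mm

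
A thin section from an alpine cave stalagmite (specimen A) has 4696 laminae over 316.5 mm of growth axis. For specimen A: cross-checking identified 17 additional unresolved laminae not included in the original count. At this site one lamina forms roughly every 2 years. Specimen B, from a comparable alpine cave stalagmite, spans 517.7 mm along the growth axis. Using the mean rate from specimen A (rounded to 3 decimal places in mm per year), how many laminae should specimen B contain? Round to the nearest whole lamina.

7613 laminae

Specimen A: after corrections the count is 4696 + 17 = 4713 laminae.
Specimen A: at 2 years per lamina, 4713 × 2 = 9426 years.
A: Extension rate ≈ 316.5 / 9426 = 0.034 mm/yr.
B spans 517.7 / 0.034 = 15226.47 years; at 2 years per lamina that is 15226.47 / 2 ≈ 7613 laminae.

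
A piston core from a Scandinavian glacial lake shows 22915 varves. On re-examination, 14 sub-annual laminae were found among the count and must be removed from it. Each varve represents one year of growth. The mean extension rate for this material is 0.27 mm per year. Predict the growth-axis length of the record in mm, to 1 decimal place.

6183.3 mm

After corrections the count is 22915 − 14 = 22901 varves.
Length ≈ 0.27 × 22901 = 6183.3 mm.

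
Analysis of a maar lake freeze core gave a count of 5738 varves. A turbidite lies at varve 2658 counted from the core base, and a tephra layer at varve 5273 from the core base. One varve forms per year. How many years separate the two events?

2615 yr

Separation: 5273 − 2658 = 2615 varves.
That is 2615 years at one varve per year.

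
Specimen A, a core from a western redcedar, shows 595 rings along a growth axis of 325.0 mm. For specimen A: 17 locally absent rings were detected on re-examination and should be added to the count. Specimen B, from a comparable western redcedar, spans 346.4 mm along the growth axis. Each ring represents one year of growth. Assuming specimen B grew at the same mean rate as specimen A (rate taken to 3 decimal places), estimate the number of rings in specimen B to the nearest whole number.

Specimen A: correcting the raw count gives 595 + 17 = 612 true rings.
A: 325.0 mm over 612 years gives 325.0 / 612 ≈ 0.531 mm/year.
For B, 346.4 / 0.531 = 652.35 years ≈ 652 rings.

652 rings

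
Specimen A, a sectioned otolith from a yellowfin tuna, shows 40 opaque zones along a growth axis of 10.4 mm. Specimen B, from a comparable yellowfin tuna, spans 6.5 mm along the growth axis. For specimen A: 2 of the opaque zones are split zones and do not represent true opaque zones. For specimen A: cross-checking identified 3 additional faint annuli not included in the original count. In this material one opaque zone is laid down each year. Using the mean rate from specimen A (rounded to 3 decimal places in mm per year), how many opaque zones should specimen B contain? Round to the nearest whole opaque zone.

26 opaque zones

Specimen A: correcting the raw count gives 40 − 2 + 3 = 41 true opaque zones.
A: 10.4 mm over 41 years gives 10.4 / 41 ≈ 0.254 mm/year.
For B, 6.5 / 0.254 = 25.59 years ≈ 26 opaque zones.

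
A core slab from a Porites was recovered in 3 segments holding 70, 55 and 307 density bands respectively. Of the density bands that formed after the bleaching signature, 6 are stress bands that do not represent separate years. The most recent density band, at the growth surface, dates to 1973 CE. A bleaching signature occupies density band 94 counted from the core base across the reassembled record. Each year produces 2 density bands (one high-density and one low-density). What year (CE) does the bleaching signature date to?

Total density bands = 70 + 55 + 307 = 432.
432 − 94 = 338 density bands lie beyond the bleaching signature toward the growth surface.
Removing the 6 false density bands leaves 338 − 6 = 332 true density bands beyond the bleaching signature.
332 density bands at 2 per year is 332 / 2 = 166 years.
Counting back 166 years from 1973 CE places the bleaching signature in 1973 − 166 = 1807 CE.

1807 CE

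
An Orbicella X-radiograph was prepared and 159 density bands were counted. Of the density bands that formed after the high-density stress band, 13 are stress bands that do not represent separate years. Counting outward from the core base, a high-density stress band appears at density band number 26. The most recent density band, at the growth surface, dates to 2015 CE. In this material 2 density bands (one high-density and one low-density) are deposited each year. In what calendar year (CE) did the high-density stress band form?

159 − 26 = 133 density bands lie beyond the high-density stress band toward the growth surface.
Excluding 13 false density bands: 133 − 13 = 120.
120 density bands at 2 per year is 120 / 2 = 60 years.
The density band at the growth surface is 2015 CE, so the high-density stress band dates to 2015 − 60 = 1955 CE.

1955 CE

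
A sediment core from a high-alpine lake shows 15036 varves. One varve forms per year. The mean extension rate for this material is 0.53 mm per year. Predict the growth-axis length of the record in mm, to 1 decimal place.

7969.1 mm

15036 years of growth are recorded.
15036 years at 0.53 mm/year gives 0.53 × 15036 = 7969.1 mm.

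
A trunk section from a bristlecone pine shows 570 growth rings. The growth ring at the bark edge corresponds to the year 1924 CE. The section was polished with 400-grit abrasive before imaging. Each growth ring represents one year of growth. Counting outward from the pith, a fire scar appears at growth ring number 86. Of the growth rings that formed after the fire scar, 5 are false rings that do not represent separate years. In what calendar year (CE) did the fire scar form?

Between growth ring 86 and the bark edge there are 570 − 86 = 484 growth rings.
Excluding 5 false growth rings: 484 − 5 = 479.
Counting back 479 years from 1924 CE places the fire scar in 1924 − 479 = 1445 CE.

1445 CE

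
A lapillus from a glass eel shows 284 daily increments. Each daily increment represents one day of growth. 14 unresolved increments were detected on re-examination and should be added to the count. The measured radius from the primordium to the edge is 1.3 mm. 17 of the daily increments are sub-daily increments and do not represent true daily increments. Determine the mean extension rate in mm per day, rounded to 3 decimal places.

0.005 mm per day

After corrections the count is 284 − 17 + 14 = 281 daily increments.
Mean rate = 1.3 mm / 281 days ≈ 0.005 mm per day.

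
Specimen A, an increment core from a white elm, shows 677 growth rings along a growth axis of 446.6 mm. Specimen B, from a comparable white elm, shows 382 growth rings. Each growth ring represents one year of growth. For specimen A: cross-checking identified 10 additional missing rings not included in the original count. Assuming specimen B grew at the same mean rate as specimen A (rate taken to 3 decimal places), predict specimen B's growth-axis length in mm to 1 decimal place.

Specimen A: true growth ring count = 677 + 10 = 687.
A: 446.6 mm over 687 years gives 446.6 / 687 ≈ 0.650 mm per year.
For B, 0.650 mm/year × 382 years = 248.3 mm.

248.3 mm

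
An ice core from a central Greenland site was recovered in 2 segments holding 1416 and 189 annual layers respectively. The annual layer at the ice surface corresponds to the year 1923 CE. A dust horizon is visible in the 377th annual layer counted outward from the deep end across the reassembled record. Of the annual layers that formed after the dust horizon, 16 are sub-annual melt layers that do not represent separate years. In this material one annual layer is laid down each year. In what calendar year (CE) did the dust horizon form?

Total annual layers = 1416 + 189 = 1605.
Between annual layer 377 and the ice surface there are 1605 − 377 = 1228 annual layers.
1228 − 16 false = 1212 true annual layers after the dust horizon.
1923 − 1212 = 711 CE.

711 CE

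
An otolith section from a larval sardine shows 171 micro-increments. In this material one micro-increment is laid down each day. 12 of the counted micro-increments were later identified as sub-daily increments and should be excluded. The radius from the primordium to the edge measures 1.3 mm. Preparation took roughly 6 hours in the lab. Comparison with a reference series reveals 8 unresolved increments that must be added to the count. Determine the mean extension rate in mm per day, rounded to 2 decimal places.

0.01 mm per day

After corrections the count is 171 − 12 + 8 = 167 micro-increments.
1.3 mm over 167 days gives 1.3 / 167 ≈ 0.01 mm per day.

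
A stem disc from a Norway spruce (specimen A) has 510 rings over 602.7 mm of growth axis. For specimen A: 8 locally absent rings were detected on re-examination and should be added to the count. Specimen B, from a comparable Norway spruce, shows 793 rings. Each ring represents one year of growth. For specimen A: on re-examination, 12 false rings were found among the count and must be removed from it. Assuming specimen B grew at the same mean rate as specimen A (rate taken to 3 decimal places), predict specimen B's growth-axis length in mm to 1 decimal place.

944.5 mm

Specimen A: correcting the raw count gives 510 − 12 + 8 = 506 true rings.
A: Mean rate = 602.7 mm / 506 years ≈ 1.191 mm/year.
B's length ≈ 1.191 × 793 = 944.5 mm.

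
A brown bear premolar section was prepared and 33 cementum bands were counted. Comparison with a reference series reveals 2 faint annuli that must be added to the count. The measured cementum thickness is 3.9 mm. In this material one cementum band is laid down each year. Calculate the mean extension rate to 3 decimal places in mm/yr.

0.111 mm/yr

Adjusted count: 33 + 2 = 35 cementum bands.
Mean rate = 3.9 mm / 35 years ≈ 0.111 mm/yr.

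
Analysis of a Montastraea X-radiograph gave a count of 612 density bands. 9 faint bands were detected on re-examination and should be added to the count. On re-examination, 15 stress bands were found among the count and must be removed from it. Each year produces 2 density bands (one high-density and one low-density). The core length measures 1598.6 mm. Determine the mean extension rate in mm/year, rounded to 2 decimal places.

True density band count = 612 − 15 + 9 = 606.
With 2 density bands per year, 606 / 2 = 303 years.
Mean rate = 1598.6 mm / 303 years ≈ 5.28 mm/year.

5.28 mm/year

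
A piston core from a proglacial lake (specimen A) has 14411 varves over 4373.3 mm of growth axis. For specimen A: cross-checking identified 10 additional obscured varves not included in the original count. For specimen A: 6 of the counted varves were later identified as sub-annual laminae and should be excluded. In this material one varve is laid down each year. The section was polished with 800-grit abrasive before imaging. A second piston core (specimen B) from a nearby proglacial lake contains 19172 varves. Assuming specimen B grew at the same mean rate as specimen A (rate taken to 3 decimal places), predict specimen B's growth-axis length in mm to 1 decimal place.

5809.1 mm

Specimen A: after corrections the count is 14411 − 6 + 10 = 14415 varves.
A: Mean rate = 4373.3 mm / 14415 years ≈ 0.303 mm/yr.
For B, 0.303 mm/year × 19172 years = 5809.1 mm.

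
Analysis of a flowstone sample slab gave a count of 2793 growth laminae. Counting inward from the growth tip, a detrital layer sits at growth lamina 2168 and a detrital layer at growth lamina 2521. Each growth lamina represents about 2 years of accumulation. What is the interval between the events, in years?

706 years

Separation: 2521 − 2168 = 353 growth laminae.
Multiplying by 2 years per growth lamina: 353 × 2 = 706 years.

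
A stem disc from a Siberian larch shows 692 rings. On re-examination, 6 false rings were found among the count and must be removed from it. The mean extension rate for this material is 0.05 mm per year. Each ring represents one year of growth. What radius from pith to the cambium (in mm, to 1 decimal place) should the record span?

After corrections the count is 692 − 6 = 686 rings.
686 years at 0.05 mm/year gives 0.05 × 686 = 34.3 mm.

34.3 mm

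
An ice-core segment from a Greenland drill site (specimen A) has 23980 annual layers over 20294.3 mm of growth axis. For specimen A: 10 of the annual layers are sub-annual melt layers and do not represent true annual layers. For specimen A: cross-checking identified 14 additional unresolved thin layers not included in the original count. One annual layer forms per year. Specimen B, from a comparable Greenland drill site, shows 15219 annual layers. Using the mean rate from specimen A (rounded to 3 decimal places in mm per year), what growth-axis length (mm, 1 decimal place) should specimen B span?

12875.3 mm

Specimen A: after corrections the count is 23980 − 10 + 14 = 23984 annual layers.
A: Extension rate ≈ 20294.3 / 23984 = 0.846 mm per year.
B's length ≈ 0.846 × 15219 = 12875.3 mm.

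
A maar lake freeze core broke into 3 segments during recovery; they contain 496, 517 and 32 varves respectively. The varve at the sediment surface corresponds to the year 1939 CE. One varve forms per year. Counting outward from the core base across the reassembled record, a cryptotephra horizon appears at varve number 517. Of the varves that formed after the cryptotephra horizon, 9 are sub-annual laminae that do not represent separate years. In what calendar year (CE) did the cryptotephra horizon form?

Total varves = 496 + 517 + 32 = 1045.
Between varve 517 and the sediment surface there are 1045 − 517 = 528 varves.
528 − 9 false = 519 true varves after the cryptotephra horizon.
Counting back 519 years from 1939 CE places the cryptotephra horizon in 1939 − 519 = 1420 CE.

1420 CE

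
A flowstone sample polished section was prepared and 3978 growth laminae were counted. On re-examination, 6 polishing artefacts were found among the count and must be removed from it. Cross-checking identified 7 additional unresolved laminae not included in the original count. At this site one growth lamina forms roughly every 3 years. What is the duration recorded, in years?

11937 years

Adjusted count: 3978 − 6 + 7 = 3979 growth laminae.
Multiplying by 3 years per growth lamina: 3979 × 3 = 11937 years.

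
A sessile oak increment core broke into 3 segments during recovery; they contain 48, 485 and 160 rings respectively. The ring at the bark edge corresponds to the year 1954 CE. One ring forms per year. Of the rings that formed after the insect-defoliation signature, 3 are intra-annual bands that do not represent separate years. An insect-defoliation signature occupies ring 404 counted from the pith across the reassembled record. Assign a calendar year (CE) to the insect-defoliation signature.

Total rings = 48 + 485 + 160 = 693.
The insect-defoliation signature sits at ring 404 from the pith, so 693 − 404 = 289 rings formed after it.
289 − 3 false = 286 true rings after the insect-defoliation signature.
Counting back 286 years from 1954 CE places the insect-defoliation signature in 1954 − 286 = 1668 CE.

1668 CE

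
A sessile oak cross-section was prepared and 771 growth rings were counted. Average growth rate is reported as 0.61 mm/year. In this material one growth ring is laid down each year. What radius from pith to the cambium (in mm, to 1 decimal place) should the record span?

The record spans 771 years at 0.61 mm per year.
Length ≈ 0.61 × 771 = 470.3 mm.

470.3 mm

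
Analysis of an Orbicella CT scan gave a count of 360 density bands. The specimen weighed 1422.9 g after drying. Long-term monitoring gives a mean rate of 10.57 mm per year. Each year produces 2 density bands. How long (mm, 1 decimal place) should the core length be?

1902.6 mm

With 2 density bands per year, 360 / 2 = 180 years.
Length ≈ 10.57 × 180 = 1902.6 mm.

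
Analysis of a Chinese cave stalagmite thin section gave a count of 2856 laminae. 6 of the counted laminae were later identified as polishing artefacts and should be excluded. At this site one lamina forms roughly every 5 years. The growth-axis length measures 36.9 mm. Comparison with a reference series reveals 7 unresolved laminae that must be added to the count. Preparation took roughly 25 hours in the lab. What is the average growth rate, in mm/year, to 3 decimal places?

0.003 mm/year

After corrections the count is 2856 − 6 + 7 = 2857 laminae.
Multiplying by 5 years per lamina: 2857 × 5 = 14285 years.
Mean rate = 36.9 mm / 14285 years ≈ 0.003 mm/year.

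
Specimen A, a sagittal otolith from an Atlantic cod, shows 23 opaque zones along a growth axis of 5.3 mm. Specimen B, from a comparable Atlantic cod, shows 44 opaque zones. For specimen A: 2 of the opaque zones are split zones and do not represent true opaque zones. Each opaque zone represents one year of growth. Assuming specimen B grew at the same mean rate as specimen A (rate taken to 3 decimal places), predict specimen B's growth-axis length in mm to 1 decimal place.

11.1 mm

Specimen A: adjusted count: 23 − 2 = 21 opaque zones.
A: Extension rate ≈ 5.3 / 21 = 0.252 mm per year.
Length of B = 0.252 × 44 = 11.1 mm.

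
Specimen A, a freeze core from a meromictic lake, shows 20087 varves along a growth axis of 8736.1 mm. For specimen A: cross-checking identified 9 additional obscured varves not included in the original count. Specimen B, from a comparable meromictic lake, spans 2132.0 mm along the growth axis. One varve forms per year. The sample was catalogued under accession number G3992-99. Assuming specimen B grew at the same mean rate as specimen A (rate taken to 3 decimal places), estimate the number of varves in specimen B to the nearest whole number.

Specimen A: after corrections the count is 20087 + 9 = 20096 varves.
A: 8736.1 mm over 20096 years gives 8736.1 / 20096 ≈ 0.435 mm/year.
Specimen B: 2132.0 mm / 0.435 mm per year = 4901.15 years ≈ 4901 varves.

4901 varves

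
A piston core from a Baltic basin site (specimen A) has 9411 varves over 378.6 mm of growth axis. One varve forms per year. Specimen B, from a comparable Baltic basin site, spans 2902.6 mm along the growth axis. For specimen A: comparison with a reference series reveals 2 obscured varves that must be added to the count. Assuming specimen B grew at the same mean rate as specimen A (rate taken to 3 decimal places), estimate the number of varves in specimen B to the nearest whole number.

Specimen A: true varve count = 9411 + 2 = 9413.
A: Extension rate ≈ 378.6 / 9413 = 0.040 mm/yr.
Specimen B: 2902.6 mm / 0.040 mm per year = 72565.00 years ≈ 72565 varves.

72565 varves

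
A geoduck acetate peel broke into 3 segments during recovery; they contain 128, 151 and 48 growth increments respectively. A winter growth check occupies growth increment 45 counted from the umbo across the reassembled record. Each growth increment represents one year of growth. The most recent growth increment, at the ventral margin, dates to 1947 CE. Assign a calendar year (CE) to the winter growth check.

Total growth increments = 128 + 151 + 48 = 327.
327 − 45 = 282 growth increments lie beyond the winter growth check toward the ventral margin.
The growth increment at the ventral margin is 1947 CE, so the winter growth check dates to 1947 − 282 = 1665 CE.

1665 CE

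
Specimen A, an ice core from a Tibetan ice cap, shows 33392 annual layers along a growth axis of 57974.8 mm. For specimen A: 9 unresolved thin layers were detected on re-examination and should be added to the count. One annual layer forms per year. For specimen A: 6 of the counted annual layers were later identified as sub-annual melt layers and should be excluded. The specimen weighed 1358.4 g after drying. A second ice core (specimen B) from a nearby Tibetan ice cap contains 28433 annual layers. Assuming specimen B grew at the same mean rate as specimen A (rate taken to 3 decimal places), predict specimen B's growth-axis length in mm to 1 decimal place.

Specimen A: correcting the raw count gives 33392 − 6 + 9 = 33395 true annual layers.
A: 57974.8 mm over 33395 years gives 57974.8 / 33395 ≈ 1.736 mm/yr.
Length of B = 1.736 × 28433 = 49359.7 mm.

49359.7 mm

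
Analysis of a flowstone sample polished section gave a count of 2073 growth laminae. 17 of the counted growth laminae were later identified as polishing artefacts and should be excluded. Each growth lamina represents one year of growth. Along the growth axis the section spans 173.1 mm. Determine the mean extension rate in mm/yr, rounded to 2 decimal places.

0.08 mm/yr

Correcting the raw count gives 2073 − 17 = 2056 true growth laminae.
Extension rate ≈ 173.1 / 2056 = 0.08 mm/yr.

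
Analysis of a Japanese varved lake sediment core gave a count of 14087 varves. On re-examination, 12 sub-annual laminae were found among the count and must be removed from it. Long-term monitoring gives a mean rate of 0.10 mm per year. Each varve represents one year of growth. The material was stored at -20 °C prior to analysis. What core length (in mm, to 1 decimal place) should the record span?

1407.5 mm

Correcting the raw count gives 14087 − 12 = 14075 true varves.
14075 years at 0.10 mm/year gives 0.10 × 14075 = 1407.5 mm.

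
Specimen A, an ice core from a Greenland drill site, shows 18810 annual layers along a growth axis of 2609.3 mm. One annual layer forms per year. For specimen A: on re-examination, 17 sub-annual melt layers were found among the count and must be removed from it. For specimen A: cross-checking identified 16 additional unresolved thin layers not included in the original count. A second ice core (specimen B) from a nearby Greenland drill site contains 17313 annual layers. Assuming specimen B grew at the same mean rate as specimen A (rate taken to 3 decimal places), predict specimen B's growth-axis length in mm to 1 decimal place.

Specimen A: adjusted count: 18810 − 17 + 16 = 18809 annual layers.
A: Mean rate = 2609.3 mm / 18809 years ≈ 0.139 mm/year.
B's length ≈ 0.139 × 17313 = 2406.5 mm.

2406.5 mm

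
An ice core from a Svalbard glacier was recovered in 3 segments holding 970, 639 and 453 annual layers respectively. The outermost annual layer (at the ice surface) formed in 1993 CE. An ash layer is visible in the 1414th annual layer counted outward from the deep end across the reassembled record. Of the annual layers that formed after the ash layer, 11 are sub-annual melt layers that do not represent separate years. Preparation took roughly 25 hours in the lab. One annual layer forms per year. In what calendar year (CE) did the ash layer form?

1356 CE

Total annual layers = 970 + 639 + 453 = 2062.
2062 − 1414 = 648 annual layers lie beyond the ash layer toward the ice surface.
648 − 11 false = 637 true annual layers after the ash layer.
The annual layer at the ice surface is 1993 CE, so the ash layer dates to 1993 − 637 = 1356 CE.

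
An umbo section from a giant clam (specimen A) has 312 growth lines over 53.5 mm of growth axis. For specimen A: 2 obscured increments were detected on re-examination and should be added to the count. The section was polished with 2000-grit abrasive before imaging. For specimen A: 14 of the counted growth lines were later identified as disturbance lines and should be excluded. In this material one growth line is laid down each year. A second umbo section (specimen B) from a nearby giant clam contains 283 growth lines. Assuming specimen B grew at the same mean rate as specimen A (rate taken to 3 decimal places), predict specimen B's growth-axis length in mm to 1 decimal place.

50.4 mm

Specimen A: correcting the raw count gives 312 − 14 + 2 = 300 true growth lines.
A: Mean rate = 53.5 mm / 300 years ≈ 0.178 mm per year.
B's length ≈ 0.178 × 283 = 50.4 mm.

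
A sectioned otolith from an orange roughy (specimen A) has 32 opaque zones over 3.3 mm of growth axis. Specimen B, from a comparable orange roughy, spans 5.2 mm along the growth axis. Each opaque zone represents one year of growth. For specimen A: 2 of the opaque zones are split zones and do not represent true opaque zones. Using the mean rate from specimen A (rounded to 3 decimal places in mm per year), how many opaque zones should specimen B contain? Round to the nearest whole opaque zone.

Specimen A: after corrections the count is 32 − 2 = 30 opaque zones.
A: Extension rate ≈ 3.3 / 30 = 0.110 mm/yr.
B spans 5.2 / 0.110 = 47.27 years ≈ 47 opaque zones.

47 opaque zones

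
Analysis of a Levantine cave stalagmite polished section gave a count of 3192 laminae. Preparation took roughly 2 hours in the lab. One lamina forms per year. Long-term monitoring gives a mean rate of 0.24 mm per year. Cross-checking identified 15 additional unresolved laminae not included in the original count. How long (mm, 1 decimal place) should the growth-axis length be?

769.7 mm

Adjusted count: 3192 + 15 = 3207 laminae.
Length ≈ 0.24 × 3207 = 769.7 mm.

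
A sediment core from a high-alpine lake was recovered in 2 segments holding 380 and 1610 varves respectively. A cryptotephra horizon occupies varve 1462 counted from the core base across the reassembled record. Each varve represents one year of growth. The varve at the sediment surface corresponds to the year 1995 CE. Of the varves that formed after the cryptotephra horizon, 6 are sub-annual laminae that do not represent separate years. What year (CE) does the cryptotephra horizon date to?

Total varves = 380 + 1610 = 1990.
The cryptotephra horizon sits at varve 1462 from the core base, so 1990 − 1462 = 528 varves formed after it.
Excluding 6 false varves: 528 − 6 = 522.
The varve at the sediment surface is 1995 CE, so the cryptotephra horizon dates to 1995 − 522 = 1473 CE.

1473 CE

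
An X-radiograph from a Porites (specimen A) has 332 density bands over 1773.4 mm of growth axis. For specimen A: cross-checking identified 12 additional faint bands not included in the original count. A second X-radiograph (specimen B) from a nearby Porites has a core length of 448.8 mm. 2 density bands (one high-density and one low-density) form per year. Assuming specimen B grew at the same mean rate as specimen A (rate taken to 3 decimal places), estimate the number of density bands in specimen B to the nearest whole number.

87 density bands

Specimen A: adjusted count: 332 + 12 = 344 density bands.
Specimen A: with 2 density bands per year, 344 / 2 = 172 years.
A: Extension rate ≈ 1773.4 / 172 = 10.310 mm/yr.
Specimen B: 448.8 mm / 10.310 mm per year = 43.53 years; at 2 density bands per year that is 43.53 × 2 ≈ 87 density bands.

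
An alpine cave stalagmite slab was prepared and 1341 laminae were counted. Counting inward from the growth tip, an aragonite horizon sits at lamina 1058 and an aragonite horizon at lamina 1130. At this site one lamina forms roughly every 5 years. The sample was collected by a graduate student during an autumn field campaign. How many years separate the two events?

1130 − 1058 = 72 laminae lie between the two events.
72 laminae at 5 years each span 72 × 5 = 360 years.

360 yr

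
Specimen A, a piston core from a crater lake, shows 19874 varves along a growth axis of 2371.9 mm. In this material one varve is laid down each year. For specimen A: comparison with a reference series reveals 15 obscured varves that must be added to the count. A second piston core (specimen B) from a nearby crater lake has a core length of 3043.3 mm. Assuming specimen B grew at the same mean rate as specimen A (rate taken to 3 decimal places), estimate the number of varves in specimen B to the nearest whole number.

Specimen A: true varve count = 19874 + 15 = 19889.
A: Mean rate = 2371.9 mm / 19889 years ≈ 0.119 mm/yr.
B spans 3043.3 / 0.119 = 25573.95 years ≈ 25574 varves.

25574 varves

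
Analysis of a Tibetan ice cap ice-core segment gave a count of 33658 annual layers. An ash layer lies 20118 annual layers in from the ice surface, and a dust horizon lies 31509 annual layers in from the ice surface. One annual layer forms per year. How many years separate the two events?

Separation: 31509 − 20118 = 11391 annual layers.
That is 11391 years at one annual layer per year.

11391 years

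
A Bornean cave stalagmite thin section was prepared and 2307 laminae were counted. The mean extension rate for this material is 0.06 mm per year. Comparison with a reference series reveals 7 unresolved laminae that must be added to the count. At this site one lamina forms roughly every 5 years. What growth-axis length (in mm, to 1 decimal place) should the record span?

Correcting the raw count gives 2307 + 7 = 2314 true laminae.
Multiplying by 5 years per lamina: 2314 × 5 = 11570 years.
Length ≈ 0.06 × 11570 = 694.2 mm.

694.2 mm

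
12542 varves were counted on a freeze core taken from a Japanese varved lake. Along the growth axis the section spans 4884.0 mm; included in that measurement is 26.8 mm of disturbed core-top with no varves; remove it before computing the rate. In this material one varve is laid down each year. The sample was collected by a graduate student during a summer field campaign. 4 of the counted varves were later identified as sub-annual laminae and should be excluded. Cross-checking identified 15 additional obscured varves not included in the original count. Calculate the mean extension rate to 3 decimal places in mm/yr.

0.387 mm/yr

True varve count = 12542 − 4 + 15 = 12553.
Net length = 4884.0 − 26.8 = 4857.2 mm.
4857.2 mm over 12553 years gives 4857.2 / 12553 ≈ 0.387 mm/yr.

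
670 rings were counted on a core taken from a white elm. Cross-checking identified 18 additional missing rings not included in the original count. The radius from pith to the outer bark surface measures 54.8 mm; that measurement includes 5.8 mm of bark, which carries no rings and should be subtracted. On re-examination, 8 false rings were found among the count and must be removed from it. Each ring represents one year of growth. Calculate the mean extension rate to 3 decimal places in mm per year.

True ring count = 670 − 8 + 18 = 680.
Net length = 54.8 − 5.8 = 49.0 mm.
Extension rate ≈ 49.0 / 680 = 0.072 mm per year.

0.072 mm per year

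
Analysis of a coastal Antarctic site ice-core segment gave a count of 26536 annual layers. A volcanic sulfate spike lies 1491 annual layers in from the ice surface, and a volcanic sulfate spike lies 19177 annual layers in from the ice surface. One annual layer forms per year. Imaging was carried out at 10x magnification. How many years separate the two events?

17686 years

19177 − 1491 = 17686 annual layers lie between the two events.
At one annual layer per year, 17686 years elapsed between them.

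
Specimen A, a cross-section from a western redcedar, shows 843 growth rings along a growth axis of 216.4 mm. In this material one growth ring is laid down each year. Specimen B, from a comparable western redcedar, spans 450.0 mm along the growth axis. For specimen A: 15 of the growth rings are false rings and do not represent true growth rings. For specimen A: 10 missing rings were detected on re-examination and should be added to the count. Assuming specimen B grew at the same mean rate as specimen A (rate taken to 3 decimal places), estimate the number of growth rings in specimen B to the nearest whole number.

1744 growth rings

Specimen A: correcting the raw count gives 843 − 15 + 10 = 838 true growth rings.
A: Extension rate ≈ 216.4 / 838 = 0.258 mm/yr.
B spans 450.0 / 0.258 = 1744.19 years ≈ 1744 growth rings.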